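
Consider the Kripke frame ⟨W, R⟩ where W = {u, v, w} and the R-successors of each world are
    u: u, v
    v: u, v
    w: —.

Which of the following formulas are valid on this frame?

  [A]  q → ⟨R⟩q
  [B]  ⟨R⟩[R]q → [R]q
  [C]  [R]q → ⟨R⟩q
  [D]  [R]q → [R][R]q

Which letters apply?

B, D

R is not reflexive: not w R w.
R is transitive: R is closed under composition.
R is euclidean: any two R-successors of the same world are R-related.
R is not serial: w has no R-successor.
(A) the dual of axiom T: valid iff R is reflexive. R is not reflexive — not valid.
(B) ⟨R⟩[R]q → [R]q (the dual of axiom 5) characterises the euclidean frames. R is euclidean — valid.
(C) [R]q → ⟨R⟩q is axiom D, which corresponds to seriality. R is not serial — not valid.
(D) [R]q → [R][R]q is axiom 4, which corresponds to transitivity. R is transitive — valid.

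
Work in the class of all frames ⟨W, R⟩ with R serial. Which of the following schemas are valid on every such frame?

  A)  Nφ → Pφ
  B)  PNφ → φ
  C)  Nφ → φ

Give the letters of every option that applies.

A

(A) axiom D: valid iff R is serial. Every such R is serial — valid.
(B) PNφ → φ (the dual of axiom B) characterises the symmetric frames. Such an R need not be symmetric — not valid.
(C) Nφ → φ is axiom T; it is valid on a frame exactly when R is reflexive. Such an R need not be reflexive, so not valid.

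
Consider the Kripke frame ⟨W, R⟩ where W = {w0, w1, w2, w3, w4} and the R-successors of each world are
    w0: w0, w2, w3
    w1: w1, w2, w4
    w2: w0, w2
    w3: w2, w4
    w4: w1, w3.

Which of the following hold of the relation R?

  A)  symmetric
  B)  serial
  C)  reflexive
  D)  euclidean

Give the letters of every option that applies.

B

(A) not symmetric: w0 R w3 but not w3 R w0.
(B) serial: every world has an R-successor.
(C) not reflexive: not w3 R w3.
(D) not euclidean: w0 R w2 and w0 R w3 but not w2 R w3.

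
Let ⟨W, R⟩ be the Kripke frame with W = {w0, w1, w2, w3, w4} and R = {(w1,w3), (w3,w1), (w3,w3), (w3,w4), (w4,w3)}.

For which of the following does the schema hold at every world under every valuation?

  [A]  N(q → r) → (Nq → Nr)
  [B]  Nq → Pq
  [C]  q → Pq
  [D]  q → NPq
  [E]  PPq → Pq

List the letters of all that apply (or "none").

A, D

R is not reflexive: not w0 R w0.
R is symmetric: every R-edge is matched by its reverse.
R is not transitive: w1 R w3 and w3 R w1 but not w1 R w1.
R is not serial: w0 has no R-successor.
(A) N(q → r) → (Nq → Nr) is the K axiom; it holds on all frames — valid.
(B) axiom D: valid iff R is serial. R is not serial — not valid.
(C) the dual of axiom T: valid iff R is reflexive. R is not reflexive — not valid.
(D) q → NPq is axiom B; it is valid on a frame exactly when R is symmetric. R is symmetric, so valid.
(E) PPq → Pq is the dual of axiom 4, which corresponds to transitivity. R is not transitive — not valid.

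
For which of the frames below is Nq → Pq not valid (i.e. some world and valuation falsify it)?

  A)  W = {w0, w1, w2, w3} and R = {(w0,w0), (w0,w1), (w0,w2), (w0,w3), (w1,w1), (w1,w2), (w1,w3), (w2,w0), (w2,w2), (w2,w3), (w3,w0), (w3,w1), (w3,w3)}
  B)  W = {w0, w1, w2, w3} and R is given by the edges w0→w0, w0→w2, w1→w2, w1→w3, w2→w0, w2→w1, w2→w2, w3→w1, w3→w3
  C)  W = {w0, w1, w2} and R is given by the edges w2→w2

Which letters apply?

C

The schema Nq → Pq is axiom D; it is valid on a frame iff R is serial.
(A) R is serial (every world has an R-successor), so the schema is valid here.
(B) R is serial (every world has an R-successor), so the schema is valid here.
(C) R is not serial (w0 has no R-successor), so the schema fails here.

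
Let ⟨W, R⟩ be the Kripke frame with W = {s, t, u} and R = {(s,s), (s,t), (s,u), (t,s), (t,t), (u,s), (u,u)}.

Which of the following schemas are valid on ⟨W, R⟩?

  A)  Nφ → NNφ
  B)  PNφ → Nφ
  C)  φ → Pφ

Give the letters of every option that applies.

C

R is reflexive: each world relates to itself.
R is not transitive: t R s and s R u but not t R u.
R is not euclidean: s R t and s R u but not t R u.
(A) axiom 4: valid iff R is transitive. R is not transitive — not valid.
(B) PNφ → Nφ is the dual of axiom 5, which corresponds to the euclidean property. R is not euclidean — not valid.
(C) φ → Pφ is the dual of axiom T; it is valid on a frame exactly when R is reflexive. R is reflexive, so valid.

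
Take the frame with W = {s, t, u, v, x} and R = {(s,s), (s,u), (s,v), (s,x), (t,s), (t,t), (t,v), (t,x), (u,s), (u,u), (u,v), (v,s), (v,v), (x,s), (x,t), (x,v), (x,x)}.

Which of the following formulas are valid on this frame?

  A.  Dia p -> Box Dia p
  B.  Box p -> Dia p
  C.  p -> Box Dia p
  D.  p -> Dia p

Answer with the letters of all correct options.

R is reflexive: each world relates to itself.
R is not symmetric: t R s but not s R t.
R is not euclidean: s R u and s R x but not u R x.
R is serial: every world has an R-successor.
(A) Dia p -> Box Dia p is axiom 5; it is valid on a frame exactly when R is euclidean. R is not euclidean, so not valid.
(B) Box p -> Dia p is axiom D; it is valid on a frame exactly when R is serial. R is serial, so valid.
(C) p -> Box Dia p is axiom B, which corresponds to symmetry. R is not symmetric — not valid.
(D) p -> Dia p (the dual of axiom T) characterises the reflexive frames. R is reflexive — valid.

B, D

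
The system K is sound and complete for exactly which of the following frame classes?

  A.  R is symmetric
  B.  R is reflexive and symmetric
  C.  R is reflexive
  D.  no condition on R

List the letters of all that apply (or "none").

D

(A) this class determines KB, not K.
(B) this class determines B (= KTB), not K.
(C) this class determines T (= KT), not K.
(D) K is sound and complete for exactly this class.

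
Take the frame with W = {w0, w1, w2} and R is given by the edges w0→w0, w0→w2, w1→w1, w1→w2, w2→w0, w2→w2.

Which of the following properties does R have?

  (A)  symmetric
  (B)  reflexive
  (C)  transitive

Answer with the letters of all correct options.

B

(A) not symmetric: w1 R w2 but not w2 R w1.
(B) reflexive: each world relates to itself.
(C) not transitive: w1 R w2 and w2 R w0 but not w1 R w0.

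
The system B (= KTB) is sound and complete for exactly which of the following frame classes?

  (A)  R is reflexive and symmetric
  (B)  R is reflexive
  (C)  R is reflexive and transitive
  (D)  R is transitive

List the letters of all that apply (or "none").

A

(A) B (= KTB) is sound and complete for exactly this class.
(B) this class determines T (= KT), not B (= KTB).
(C) this class determines S4, not B (= KTB).
(D) this class determines K4, not B (= KTB).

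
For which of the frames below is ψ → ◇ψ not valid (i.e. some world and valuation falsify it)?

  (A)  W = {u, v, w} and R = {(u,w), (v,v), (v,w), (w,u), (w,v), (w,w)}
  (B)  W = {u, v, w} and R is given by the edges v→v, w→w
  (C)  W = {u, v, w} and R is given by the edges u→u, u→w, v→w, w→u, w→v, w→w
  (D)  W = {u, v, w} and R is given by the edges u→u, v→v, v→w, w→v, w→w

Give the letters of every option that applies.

The schema ψ → ◇ψ is the dual of axiom T; it is valid on a frame iff R is reflexive.
(A) R is not reflexive (not u R u), so the schema fails here.
(B) R is not reflexive (not u R u), so the schema fails here.
(C) R is not reflexive (not v R v), so the schema fails here.
(D) R is reflexive (each world relates to itself), so the schema is valid here.

A, B, C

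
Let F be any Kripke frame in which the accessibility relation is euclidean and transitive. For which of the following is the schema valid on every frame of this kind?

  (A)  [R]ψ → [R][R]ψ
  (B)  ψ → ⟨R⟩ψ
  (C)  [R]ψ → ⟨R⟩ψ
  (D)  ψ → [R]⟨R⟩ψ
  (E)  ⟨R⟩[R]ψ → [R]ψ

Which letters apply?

A, E

(A) [R]ψ → [R][R]ψ is axiom 4; it is valid on a frame exactly when R is transitive. Every such R is transitive, so valid.
(B) ψ → ⟨R⟩ψ is the dual of axiom T; it is valid on a frame exactly when R is reflexive. Such an R need not be reflexive, so not valid.
(C) [R]ψ → ⟨R⟩ψ is axiom D; it is valid on a frame exactly when R is serial. Such an R need not be serial, so not valid.
(D) ψ → [R]⟨R⟩ψ is axiom B; it is valid on a frame exactly when R is symmetric. Such an R need not be symmetric, so not valid.
(E) ⟨R⟩[R]ψ → [R]ψ is the dual of axiom 5, which corresponds to the euclidean property. Every such R is euclidean — valid.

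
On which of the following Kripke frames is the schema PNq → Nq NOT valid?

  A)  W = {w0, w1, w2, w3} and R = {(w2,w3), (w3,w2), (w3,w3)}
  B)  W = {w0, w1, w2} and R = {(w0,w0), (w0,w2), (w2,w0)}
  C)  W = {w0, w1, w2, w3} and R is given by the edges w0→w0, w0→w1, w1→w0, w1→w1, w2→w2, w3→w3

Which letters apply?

A, B

The schema PNq → Nq is the dual of axiom 5; it is valid on a frame iff R is euclidean.
(A) R is not euclidean (w3 R w2 and w3 R w2 but not w2 R w2), so the schema fails here.
(B) R is not euclidean (w0 R w2 and w0 R w2 but not w2 R w2), so the schema fails here.
(C) R is euclidean (any two R-successors of the same world are R-related), so the schema is valid here.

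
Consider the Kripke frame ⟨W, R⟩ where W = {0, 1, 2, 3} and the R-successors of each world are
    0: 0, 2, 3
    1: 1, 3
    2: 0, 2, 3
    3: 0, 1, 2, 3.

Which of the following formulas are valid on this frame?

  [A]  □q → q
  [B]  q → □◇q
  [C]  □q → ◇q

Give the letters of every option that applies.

A, B, C

R is reflexive: each world relates to itself.
R is symmetric: every R-edge is matched by its reverse.
R is serial: every world has an R-successor.
(A) □q → q (axiom T) characterises the reflexive frames. R is reflexive — valid.
(B) q → □◇q (axiom B) characterises the symmetric frames. R is symmetric — valid.
(C) □q → ◇q is axiom D; it is valid on a frame exactly when R is serial. R is serial, so valid.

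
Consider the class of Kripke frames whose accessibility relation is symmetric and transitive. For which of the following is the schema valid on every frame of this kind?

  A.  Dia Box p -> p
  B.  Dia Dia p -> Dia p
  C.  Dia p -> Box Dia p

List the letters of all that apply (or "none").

A, B, C

A symmetric transitive relation is euclidean (uRv and uRw give vRu by symmetry, then vRw by transitivity).
(A) Dia Box p -> p (the dual of axiom B) characterises the symmetric frames. Every such R is symmetric — valid.
(B) Dia Dia p -> Dia p (the dual of axiom 4) characterises the transitive frames. Every such R is transitive — valid.
(C) Dia p -> Box Dia p is axiom 5; it is valid on a frame exactly when R is euclidean. Every such R is euclidean, so valid.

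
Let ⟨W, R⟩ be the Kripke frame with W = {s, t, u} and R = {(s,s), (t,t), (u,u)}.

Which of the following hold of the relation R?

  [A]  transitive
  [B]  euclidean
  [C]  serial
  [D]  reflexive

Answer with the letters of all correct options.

A, B, C, D

(A) transitive: R is closed under composition.
(B) euclidean: any two R-successors of the same world are R-related.
(C) serial: every world has an R-successor.
(D) reflexive: each world relates to itself.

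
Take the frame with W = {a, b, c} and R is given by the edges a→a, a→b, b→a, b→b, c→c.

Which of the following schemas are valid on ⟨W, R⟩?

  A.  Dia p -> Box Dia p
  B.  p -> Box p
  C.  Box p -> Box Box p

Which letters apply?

A, C

R is transitive: R is closed under composition.
R is euclidean: any two R-successors of the same world are R-related.
R is not a subset of the identity: a R b with a ≠ b.
(A) Dia p -> Box Dia p is axiom 5; it is valid on a frame exactly when R is euclidean. R is euclidean, so valid.
(B) p -> Box p is valid only on frames where every R-edge is a self-loop. Here R ⊄ identity — not valid.
(C) axiom 4: valid iff R is transitive. R is transitive — valid.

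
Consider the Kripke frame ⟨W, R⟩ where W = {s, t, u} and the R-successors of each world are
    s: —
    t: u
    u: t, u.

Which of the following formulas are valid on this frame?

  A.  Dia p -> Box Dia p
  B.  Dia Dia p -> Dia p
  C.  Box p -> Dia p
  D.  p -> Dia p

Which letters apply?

none

R is not reflexive: not s R s.
R is not transitive: t R u and u R t but not t R t.
R is not euclidean: u R t and u R t but not t R t.
R is not serial: s has no R-successor.
(A) Dia p -> Box Dia p is axiom 5; it is valid on a frame exactly when R is euclidean. R is not euclidean, so not valid.
(B) Dia Dia p -> Dia p is the dual of axiom 4, which corresponds to transitivity. R is not transitive — not valid.
(C) Box p -> Dia p (axiom D) characterises the serial frames. R is not serial — not valid.
(D) p -> Dia p is the dual of axiom T; it is valid on a frame exactly when R is reflexive. R is not reflexive, so not valid.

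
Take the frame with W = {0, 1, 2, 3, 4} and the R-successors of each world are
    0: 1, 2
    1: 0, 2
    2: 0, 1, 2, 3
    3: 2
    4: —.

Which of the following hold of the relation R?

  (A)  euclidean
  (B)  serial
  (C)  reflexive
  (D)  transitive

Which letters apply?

(A) not euclidean: 2 R 0 and 2 R 3 but not 0 R 3.
(B) not serial: 4 has no R-successor.
(C) not reflexive: not 0 R 0.
(D) not transitive: 0 R 1 and 1 R 0 but not 0 R 0.

none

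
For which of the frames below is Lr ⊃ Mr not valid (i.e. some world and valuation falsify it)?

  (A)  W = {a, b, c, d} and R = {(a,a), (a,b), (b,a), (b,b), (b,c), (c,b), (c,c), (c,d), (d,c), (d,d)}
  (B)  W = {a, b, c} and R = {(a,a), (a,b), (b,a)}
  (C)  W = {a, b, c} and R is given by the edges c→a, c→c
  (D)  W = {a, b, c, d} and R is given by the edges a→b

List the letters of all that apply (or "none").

B, C, D

The schema Lr ⊃ Mr is axiom D; it is valid on a frame iff R is serial.
(A) R is serial (every world has an R-successor), so the schema is valid here.
(B) R is not serial (c has no R-successor), so the schema fails here.
(C) R is not serial (a has no R-successor), so the schema fails here.
(D) R is not serial (b has no R-successor), so the schema fails here.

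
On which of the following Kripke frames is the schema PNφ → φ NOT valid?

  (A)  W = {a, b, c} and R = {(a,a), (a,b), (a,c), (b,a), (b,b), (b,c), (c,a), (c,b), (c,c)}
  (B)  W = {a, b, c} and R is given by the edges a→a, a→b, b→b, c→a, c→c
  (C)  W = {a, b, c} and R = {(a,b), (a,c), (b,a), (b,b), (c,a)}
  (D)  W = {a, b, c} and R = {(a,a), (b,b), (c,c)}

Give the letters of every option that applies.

The schema PNφ → φ is the dual of axiom B; it is valid on a frame iff R is symmetric.
(A) R is symmetric (every R-edge is matched by its reverse), so the schema is valid here.
(B) R is not symmetric (a R b but not b R a), so the schema fails here.
(C) R is symmetric (every R-edge is matched by its reverse), so the schema is valid here.
(D) R is symmetric (every R-edge is matched by its reverse), so the schema is valid here.

B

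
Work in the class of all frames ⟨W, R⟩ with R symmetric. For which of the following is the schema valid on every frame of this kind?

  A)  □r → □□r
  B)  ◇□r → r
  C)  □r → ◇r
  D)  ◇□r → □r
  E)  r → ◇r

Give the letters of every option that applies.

B

(A) □r → □□r is axiom 4, which corresponds to transitivity. Such an R need not be transitive — not valid.
(B) ◇□r → r (the dual of axiom B) characterises the symmetric frames. Every such R is symmetric — valid.
(C) □r → ◇r is axiom D; it is valid on a frame exactly when R is serial. Such an R need not be serial, so not valid.
(D) ◇□r → □r is the dual of axiom 5; it is valid on a frame exactly when R is euclidean. Such an R need not be euclidean, so not valid.
(E) the dual of axiom T: valid iff R is reflexive. Such an R need not be reflexive — not valid.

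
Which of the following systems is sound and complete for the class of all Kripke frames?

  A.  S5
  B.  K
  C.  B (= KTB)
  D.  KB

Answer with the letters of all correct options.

B

(A) S5 is determined by the class of reflexive, symmetric, and transitive frames.
(B) K is determined by exactly this class.
(C) B (= KTB) is determined by the class of reflexive and symmetric frames.
(D) KB is determined by the class of symmetric frames.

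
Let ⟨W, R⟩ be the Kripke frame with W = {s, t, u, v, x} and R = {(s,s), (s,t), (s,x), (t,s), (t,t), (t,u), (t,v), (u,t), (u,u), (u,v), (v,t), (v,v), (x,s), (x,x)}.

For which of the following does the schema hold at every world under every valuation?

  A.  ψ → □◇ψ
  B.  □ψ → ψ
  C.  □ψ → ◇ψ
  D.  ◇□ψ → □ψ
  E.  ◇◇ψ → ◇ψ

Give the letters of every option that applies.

B, C

R is reflexive: each world relates to itself.
R is not symmetric: u R v but not v R u.
R is not transitive: s R t and t R u but not s R u.
R is not euclidean: s R t and s R x but not t R x.
R is serial: every world has an R-successor.
(A) ψ → □◇ψ (axiom B) characterises the symmetric frames. R is not symmetric — not valid.
(B) axiom T: valid iff R is reflexive. R is reflexive — valid.
(C) □ψ → ◇ψ is axiom D; it is valid on a frame exactly when R is serial. R is serial, so valid.
(D) the dual of axiom 5: valid iff R is euclidean. R is not euclidean — not valid.
(E) ◇◇ψ → ◇ψ is the dual of axiom 4, which corresponds to transitivity. R is not transitive — not valid.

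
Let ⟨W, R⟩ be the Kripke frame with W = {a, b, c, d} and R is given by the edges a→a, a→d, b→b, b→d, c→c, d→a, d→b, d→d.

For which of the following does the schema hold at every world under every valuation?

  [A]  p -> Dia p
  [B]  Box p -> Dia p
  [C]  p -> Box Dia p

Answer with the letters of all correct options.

A, B, C

R is reflexive: each world relates to itself.
R is symmetric: every R-edge is matched by its reverse.
R is serial: every world has an R-successor.
(A) p -> Dia p (the dual of axiom T) characterises the reflexive frames. R is reflexive — valid.
(B) Box p -> Dia p is axiom D; it is valid on a frame exactly when R is serial. R is serial, so valid.
(C) p -> Box Dia p is axiom B, which corresponds to symmetry. R is symmetric — valid.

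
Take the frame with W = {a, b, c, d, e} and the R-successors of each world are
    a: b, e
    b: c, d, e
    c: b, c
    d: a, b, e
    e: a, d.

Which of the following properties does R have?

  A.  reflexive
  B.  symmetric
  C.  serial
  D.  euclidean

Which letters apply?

C

(A) not reflexive: not a R a.
(B) not symmetric: a R b but not b R a.
(C) serial: every world has an R-successor.
(D) not euclidean: a R e and a R b but not e R b.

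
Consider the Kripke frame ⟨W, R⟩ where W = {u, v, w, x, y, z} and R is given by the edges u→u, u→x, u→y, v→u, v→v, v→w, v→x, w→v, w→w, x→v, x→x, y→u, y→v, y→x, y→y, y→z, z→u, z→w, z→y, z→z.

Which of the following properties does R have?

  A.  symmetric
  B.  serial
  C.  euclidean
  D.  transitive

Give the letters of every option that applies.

(A) not symmetric: u R x but not x R u.
(B) serial: every world has an R-successor.
(C) not euclidean: u R x and u R u but not x R u.
(D) not transitive: u R x and x R v but not u R v.

B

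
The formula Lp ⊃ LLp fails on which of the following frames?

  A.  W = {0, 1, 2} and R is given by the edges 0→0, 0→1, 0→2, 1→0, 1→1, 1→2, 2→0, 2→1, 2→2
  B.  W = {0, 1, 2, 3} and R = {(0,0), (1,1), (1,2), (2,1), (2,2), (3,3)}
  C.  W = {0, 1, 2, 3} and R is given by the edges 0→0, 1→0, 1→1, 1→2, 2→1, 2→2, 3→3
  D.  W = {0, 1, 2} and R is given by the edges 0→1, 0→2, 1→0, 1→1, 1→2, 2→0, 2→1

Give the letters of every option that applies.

C, D

The schema Lp ⊃ LLp is axiom 4; it is valid on a frame iff R is transitive.
(A) R is transitive (R is closed under composition), so the schema is valid here.
(B) R is transitive (R is closed under composition), so the schema is valid here.
(C) R is not transitive (2 R 1 and 1 R 0 but not 2 R 0), so the schema fails here.
(D) R is not transitive (0 R 1 and 1 R 0 but not 0 R 0), so the schema fails here.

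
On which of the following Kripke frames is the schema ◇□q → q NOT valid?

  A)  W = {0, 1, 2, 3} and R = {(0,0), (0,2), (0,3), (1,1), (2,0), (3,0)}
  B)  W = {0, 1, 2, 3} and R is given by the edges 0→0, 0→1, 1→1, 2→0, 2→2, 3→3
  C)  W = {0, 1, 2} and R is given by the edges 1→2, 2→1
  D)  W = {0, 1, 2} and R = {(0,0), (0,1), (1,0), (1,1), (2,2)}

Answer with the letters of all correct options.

The schema ◇□q → q is the dual of axiom B; it is valid on a frame iff R is symmetric.
(A) R is symmetric (every R-edge is matched by its reverse), so the schema is valid here.
(B) R is not symmetric (0 R 1 but not 1 R 0), so the schema fails here.
(C) R is symmetric (every R-edge is matched by its reverse), so the schema is valid here.
(D) R is symmetric (every R-edge is matched by its reverse), so the schema is valid here.

B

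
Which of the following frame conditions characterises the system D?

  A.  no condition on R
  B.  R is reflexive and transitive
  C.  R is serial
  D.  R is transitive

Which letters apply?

(A) this class determines K, not D.
(B) this class determines S4, not D.
(C) D is sound and complete for exactly this class.
(D) this class determines K4, not D.

C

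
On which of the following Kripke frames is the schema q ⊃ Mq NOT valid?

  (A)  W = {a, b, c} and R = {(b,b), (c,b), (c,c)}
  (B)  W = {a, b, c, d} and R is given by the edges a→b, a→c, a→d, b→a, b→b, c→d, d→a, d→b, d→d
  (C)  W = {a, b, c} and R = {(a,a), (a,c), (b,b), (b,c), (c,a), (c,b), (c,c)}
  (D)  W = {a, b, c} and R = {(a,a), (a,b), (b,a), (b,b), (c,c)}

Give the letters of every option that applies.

The schema q ⊃ Mq is the dual of axiom T; it is valid on a frame iff R is reflexive.
(A) R is not reflexive (not a R a), so the schema fails here.
(B) R is not reflexive (not a R a), so the schema fails here.
(C) R is reflexive (each world relates to itself), so the schema is valid here.
(D) R is reflexive (each world relates to itself), so the schema is valid here.

A, B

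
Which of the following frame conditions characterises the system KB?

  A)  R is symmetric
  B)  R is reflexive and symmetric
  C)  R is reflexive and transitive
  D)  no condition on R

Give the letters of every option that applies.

(A) KB is sound and complete for exactly this class.
(B) this class determines B (= KTB), not KB.
(C) this class determines S4, not KB.
(D) this class determines K, not KB.

A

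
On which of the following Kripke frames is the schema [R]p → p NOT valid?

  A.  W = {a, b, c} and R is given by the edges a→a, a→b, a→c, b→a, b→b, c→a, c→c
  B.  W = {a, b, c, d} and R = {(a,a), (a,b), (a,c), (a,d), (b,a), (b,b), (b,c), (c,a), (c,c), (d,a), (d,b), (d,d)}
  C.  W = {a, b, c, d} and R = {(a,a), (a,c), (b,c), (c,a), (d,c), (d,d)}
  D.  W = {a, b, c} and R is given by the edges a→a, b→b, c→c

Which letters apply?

The schema [R]p → p is axiom T; it is valid on a frame iff R is reflexive.
(A) R is reflexive (each world relates to itself), so the schema is valid here.
(B) R is reflexive (each world relates to itself), so the schema is valid here.
(C) R is not reflexive (not b R b), so the schema fails here.
(D) R is reflexive (each world relates to itself), so the schema is valid here.

C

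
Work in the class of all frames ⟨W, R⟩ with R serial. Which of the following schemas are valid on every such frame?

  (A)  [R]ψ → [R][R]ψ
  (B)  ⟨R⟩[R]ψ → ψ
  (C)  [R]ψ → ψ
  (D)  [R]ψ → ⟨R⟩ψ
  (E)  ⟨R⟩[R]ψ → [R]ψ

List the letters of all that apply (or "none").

D

(A) [R]ψ → [R][R]ψ is axiom 4; it is valid on a frame exactly when R is transitive. Such an R need not be transitive, so not valid.
(B) ⟨R⟩[R]ψ → ψ is the dual of axiom B; it is valid on a frame exactly when R is symmetric. Such an R need not be symmetric, so not valid.
(C) [R]ψ → ψ (axiom T) characterises the reflexive frames. Such an R need not be reflexive — not valid.
(D) axiom D: valid iff R is serial. Every such R is serial — valid.
(E) ⟨R⟩[R]ψ → [R]ψ is the dual of axiom 5; it is valid on a frame exactly when R is euclidean. Such an R need not be euclidean, so not valid.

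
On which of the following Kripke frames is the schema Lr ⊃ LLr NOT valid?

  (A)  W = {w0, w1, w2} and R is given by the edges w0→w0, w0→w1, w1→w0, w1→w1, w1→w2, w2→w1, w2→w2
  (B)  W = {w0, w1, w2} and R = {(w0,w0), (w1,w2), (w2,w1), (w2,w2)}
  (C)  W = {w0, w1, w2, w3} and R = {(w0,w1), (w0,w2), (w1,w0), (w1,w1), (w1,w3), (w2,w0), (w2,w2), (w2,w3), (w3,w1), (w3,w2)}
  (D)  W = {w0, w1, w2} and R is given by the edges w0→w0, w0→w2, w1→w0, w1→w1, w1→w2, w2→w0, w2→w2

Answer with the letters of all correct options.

A, B, C

The schema Lr ⊃ LLr is axiom 4; it is valid on a frame iff R is transitive.
(A) R is not transitive (w0 R w1 and w1 R w2 but not w0 R w2), so the schema fails here.
(B) R is not transitive (w1 R w2 and w2 R w1 but not w1 R w1), so the schema fails here.
(C) R is not transitive (w0 R w1 and w1 R w0 but not w0 R w0), so the schema fails here.
(D) R is transitive (R is closed under composition), so the schema is valid here.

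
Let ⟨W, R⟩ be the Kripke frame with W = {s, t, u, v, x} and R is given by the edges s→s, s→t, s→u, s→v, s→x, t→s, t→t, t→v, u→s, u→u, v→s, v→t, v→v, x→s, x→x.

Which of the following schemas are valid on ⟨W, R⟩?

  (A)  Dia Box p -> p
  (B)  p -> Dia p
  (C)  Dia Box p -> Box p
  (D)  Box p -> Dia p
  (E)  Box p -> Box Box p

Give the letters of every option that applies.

A, B, D

R is reflexive: each world relates to itself.
R is symmetric: every R-edge is matched by its reverse.
R is not transitive: t R s and s R u but not t R u.
R is not euclidean: s R t and s R u but not t R u.
R is serial: every world has an R-successor.
(A) Dia Box p -> p (the dual of axiom B) characterises the symmetric frames. R is symmetric — valid.
(B) the dual of axiom T: valid iff R is reflexive. R is reflexive — valid.
(C) the dual of axiom 5: valid iff R is euclidean. R is not euclidean — not valid.
(D) Box p -> Dia p is axiom D, which corresponds to seriality. R is serial — valid.
(E) Box p -> Box Box p is axiom 4, which corresponds to transitivity. R is not transitive — not valid.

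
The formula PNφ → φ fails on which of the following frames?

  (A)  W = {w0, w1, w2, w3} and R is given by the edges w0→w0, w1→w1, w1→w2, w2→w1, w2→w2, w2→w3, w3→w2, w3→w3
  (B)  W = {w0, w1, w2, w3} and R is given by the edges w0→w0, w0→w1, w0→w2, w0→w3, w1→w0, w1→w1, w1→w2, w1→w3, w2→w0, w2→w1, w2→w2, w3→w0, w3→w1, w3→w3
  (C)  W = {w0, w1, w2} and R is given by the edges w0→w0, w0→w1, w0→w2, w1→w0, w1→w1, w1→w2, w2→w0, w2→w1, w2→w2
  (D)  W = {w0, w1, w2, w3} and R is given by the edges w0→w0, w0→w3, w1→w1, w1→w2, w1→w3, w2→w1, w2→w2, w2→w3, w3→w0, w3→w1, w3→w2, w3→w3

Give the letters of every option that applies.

The schema PNφ → φ is the dual of axiom B; it is valid on a frame iff R is symmetric.
(A) R is symmetric (every R-edge is matched by its reverse), so the schema is valid here.
(B) R is symmetric (every R-edge is matched by its reverse), so the schema is valid here.
(C) R is symmetric (every R-edge is matched by its reverse), so the schema is valid here.
(D) R is symmetric (every R-edge is matched by its reverse), so the schema is valid here.

none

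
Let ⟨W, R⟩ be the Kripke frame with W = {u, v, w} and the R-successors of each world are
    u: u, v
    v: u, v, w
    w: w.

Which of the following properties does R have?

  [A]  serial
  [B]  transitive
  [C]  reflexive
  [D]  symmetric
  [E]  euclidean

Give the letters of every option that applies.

(A) serial: every world has an R-successor.
(B) not transitive: u R v and v R w but not u R w.
(C) reflexive: each world relates to itself.
(D) not symmetric: v R w but not w R v.
(E) not euclidean: v R u and v R w but not u R w.

A, C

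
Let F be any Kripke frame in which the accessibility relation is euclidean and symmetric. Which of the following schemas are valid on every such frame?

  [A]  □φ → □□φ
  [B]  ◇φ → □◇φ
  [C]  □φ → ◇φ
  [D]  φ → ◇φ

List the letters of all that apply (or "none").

A symmetric euclidean relation is transitive (uRv and vRw give vRu by symmetry, then uRw by the euclidean condition, applied at v).
(A) □φ → □□φ (axiom 4) characterises the transitive frames. Every such R is transitive — valid.
(B) ◇φ → □◇φ is axiom 5, which corresponds to the euclidean property. Every such R is euclidean — valid.
(C) □φ → ◇φ (axiom D) characterises the serial frames. Such an R need not be serial — not valid.
(D) the dual of axiom T: valid iff R is reflexive. Such an R need not be reflexive — not valid.

A, B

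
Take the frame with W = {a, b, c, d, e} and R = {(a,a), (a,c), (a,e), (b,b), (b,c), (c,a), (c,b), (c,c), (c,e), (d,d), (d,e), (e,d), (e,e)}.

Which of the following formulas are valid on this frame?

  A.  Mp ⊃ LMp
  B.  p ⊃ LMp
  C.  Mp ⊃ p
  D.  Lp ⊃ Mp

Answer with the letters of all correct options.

D

R is not symmetric: a R e but not e R a.
R is not euclidean: a R e and a R a but not e R a.
R is serial: every world has an R-successor.
R is not a subset of the identity: a R c with a ≠ c.
(A) Mp ⊃ LMp is axiom 5, which corresponds to the euclidean property. R is not euclidean — not valid.
(B) p ⊃ LMp (axiom B) characterises the symmetric frames. R is not symmetric — not valid.
(C) Mp ⊃ p is the converse of T; it holds exactly when R ⊆ identity. Here R ⊄ identity — not valid.
(D) Lp ⊃ Mp (axiom D) characterises the serial frames. R is serial — valid.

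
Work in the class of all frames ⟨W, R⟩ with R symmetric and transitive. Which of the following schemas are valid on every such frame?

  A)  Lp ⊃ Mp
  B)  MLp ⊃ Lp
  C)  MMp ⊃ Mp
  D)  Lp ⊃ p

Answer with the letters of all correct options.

A symmetric transitive relation is euclidean (uRv and uRw give vRu by symmetry, then vRw by transitivity).
(A) axiom D: valid iff R is serial. Such an R need not be serial — not valid.
(B) MLp ⊃ Lp is the dual of axiom 5; it is valid on a frame exactly when R is euclidean. Every such R is euclidean, so valid.
(C) MMp ⊃ Mp is the dual of axiom 4, which corresponds to transitivity. Every such R is transitive — valid.
(D) Lp ⊃ p (axiom T) characterises the reflexive frames. Such an R need not be reflexive — not valid.

B, C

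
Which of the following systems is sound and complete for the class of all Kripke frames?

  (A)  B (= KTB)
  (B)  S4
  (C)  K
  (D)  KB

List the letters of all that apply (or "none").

(A) B (= KTB) is determined by the class of reflexive and symmetric frames.
(B) S4 is determined by the class of reflexive and transitive frames.
(C) K is determined by exactly this class.
(D) KB is determined by the class of symmetric frames.

C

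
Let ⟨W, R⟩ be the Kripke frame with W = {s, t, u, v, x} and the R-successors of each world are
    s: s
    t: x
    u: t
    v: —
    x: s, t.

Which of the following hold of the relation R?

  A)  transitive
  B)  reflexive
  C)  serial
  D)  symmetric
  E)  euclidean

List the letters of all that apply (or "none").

none

(A) not transitive: t R x and x R s but not t R s.
(B) not reflexive: not t R t.
(C) not serial: v has no R-successor.
(D) not symmetric: u R t but not t R u.
(E) not euclidean: x R s and x R t but not s R t.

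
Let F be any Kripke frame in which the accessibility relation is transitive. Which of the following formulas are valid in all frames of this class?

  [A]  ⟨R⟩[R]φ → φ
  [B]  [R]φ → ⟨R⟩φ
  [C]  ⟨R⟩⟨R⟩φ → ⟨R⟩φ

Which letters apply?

(A) ⟨R⟩[R]φ → φ (the dual of axiom B) characterises the symmetric frames. Such an R need not be symmetric — not valid.
(B) axiom D: valid iff R is serial. Such an R need not be serial — not valid.
(C) ⟨R⟩⟨R⟩φ → ⟨R⟩φ (the dual of axiom 4) characterises the transitive frames. Every such R is transitive — valid.

C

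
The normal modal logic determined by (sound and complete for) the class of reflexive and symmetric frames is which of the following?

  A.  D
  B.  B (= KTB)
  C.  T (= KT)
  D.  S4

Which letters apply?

(A) D is determined by the class of serial frames.
(B) B (= KTB) is determined by exactly this class.
(C) T (= KT) is determined by the class of reflexive frames.
(D) S4 is determined by the class of reflexive and transitive frames.

B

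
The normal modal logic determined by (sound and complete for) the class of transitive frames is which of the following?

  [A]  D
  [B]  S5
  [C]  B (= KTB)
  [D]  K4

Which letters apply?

D

(A) D is determined by the class of serial frames.
(B) S5 is determined by the class of reflexive, symmetric, and transitive frames.
(C) B (= KTB) is determined by the class of reflexive and symmetric frames.
(D) K4 is determined by exactly this class.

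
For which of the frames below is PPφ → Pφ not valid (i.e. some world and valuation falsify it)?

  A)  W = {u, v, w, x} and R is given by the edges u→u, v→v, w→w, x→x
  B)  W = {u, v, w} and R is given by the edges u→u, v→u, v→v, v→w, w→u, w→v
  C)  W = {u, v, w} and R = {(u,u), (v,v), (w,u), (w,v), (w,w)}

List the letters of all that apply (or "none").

The schema PPφ → Pφ is the dual of axiom 4; it is valid on a frame iff R is transitive.
(A) R is transitive (R is closed under composition), so the schema is valid here.
(B) R is not transitive (w R v and v R w but not w R w), so the schema fails here.
(C) R is transitive (R is closed under composition), so the schema is valid here.

B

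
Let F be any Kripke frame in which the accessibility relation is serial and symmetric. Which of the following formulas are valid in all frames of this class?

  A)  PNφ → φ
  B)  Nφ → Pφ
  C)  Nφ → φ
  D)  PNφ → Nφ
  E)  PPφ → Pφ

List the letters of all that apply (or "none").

A, B

(A) the dual of axiom B: valid iff R is symmetric. Every such R is symmetric — valid.
(B) Nφ → Pφ is axiom D, which corresponds to seriality. Every such R is serial — valid.
(C) Nφ → φ is axiom T, which corresponds to reflexivity. Such an R need not be reflexive — not valid.
(D) the dual of axiom 5: valid iff R is euclidean. Such an R need not be euclidean — not valid.
(E) the dual of axiom 4: valid iff R is transitive. Such an R need not be transitive — not valid.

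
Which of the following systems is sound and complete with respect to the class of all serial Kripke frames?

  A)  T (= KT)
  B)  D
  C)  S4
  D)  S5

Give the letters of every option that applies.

B

(A) T (= KT) is determined by the class of reflexive frames.
(B) D is determined by exactly this class.
(C) S4 is determined by the class of reflexive and transitive frames.
(D) S5 is determined by the class of reflexive, symmetric, and transitive frames.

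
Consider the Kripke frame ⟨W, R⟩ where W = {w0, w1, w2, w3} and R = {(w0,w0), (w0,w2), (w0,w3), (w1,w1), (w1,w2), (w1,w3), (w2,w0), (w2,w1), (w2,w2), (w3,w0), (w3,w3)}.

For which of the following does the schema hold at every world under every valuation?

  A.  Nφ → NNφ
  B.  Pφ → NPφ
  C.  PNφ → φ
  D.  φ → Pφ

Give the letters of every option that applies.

R is reflexive: each world relates to itself.
R is not symmetric: w1 R w3 but not w3 R w1.
R is not transitive: w0 R w2 and w2 R w1 but not w0 R w1.
R is not euclidean: w0 R w2 and w0 R w3 but not w2 R w3.
(A) Nφ → NNφ is axiom 4; it is valid on a frame exactly when R is transitive. R is not transitive, so not valid.
(B) Pφ → NPφ is axiom 5; it is valid on a frame exactly when R is euclidean. R is not euclidean, so not valid.
(C) PNφ → φ is the dual of axiom B; it is valid on a frame exactly when R is symmetric. R is not symmetric, so not valid.
(D) φ → Pφ is the dual of axiom T; it is valid on a frame exactly when R is reflexive. R is reflexive, so valid.

D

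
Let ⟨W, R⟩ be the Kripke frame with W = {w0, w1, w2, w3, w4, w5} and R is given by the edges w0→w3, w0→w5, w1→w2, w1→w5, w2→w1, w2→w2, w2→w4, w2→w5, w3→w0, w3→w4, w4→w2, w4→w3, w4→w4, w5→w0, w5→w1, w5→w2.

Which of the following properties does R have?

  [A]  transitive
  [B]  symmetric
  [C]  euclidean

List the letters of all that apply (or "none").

(A) not transitive: w0 R w3 and w3 R w0 but not w0 R w0.
(B) symmetric: every R-edge is matched by its reverse.
(C) not euclidean: w0 R w3 and w0 R w5 but not w3 R w5.

B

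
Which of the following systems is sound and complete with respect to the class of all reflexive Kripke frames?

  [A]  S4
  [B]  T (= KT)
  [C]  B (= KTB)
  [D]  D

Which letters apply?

(A) S4 is determined by the class of reflexive and transitive frames.
(B) T (= KT) is determined by exactly this class.
(C) B (= KTB) is determined by the class of reflexive and symmetric frames.
(D) D is determined by the class of serial frames.

B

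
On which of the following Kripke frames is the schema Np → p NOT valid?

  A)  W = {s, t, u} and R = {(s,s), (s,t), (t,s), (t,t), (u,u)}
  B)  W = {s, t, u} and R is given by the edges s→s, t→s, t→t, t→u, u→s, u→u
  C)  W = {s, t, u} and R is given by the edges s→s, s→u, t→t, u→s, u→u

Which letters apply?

The schema Np → p is axiom T; it is valid on a frame iff R is reflexive.
(A) R is reflexive (each world relates to itself), so the schema is valid here.
(B) R is reflexive (each world relates to itself), so the schema is valid here.
(C) R is reflexive (each world relates to itself), so the schema is valid here.

none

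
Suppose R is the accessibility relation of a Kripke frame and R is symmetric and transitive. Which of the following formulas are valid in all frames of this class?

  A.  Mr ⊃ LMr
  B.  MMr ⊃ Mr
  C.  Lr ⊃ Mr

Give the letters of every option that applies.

A symmetric transitive relation is euclidean (uRv and uRw give vRu by symmetry, then vRw by transitivity).
(A) axiom 5: valid iff R is euclidean. Every such R is euclidean — valid.
(B) MMr ⊃ Mr (the dual of axiom 4) characterises the transitive frames. Every such R is transitive — valid.
(C) Lr ⊃ Mr is axiom D, which corresponds to seriality. Such an R need not be serial — not valid.

A, B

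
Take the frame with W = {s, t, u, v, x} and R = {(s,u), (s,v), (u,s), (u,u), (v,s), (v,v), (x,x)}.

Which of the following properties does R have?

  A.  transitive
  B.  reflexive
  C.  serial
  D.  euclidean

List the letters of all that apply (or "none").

none

(A) not transitive: s R u and u R s but not s R s.
(B) not reflexive: not s R s.
(C) not serial: t has no R-successor.
(D) not euclidean: s R u and s R v but not u R v.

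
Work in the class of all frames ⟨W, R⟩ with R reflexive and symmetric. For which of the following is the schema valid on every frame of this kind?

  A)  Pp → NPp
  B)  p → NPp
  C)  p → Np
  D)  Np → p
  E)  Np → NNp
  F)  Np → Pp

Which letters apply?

B, D, F

Reflexive relations are serial.
(A) Pp → NPp is axiom 5, which corresponds to the euclidean property. Such an R need not be euclidean — not valid.
(B) p → NPp (axiom B) characterises the symmetric frames. Every such R is symmetric — valid.
(C) p → Np is equivalent to ◇p→p; it holds exactly when R ⊆ identity. Such an R need not be a subset of the identity — not valid.
(D) Np → p is axiom T, which corresponds to reflexivity. Every such R is reflexive — valid.
(E) Np → NNp is axiom 4, which corresponds to transitivity. Such an R need not be transitive — not valid.
(F) axiom D: valid iff R is serial. Every such R is serial — valid.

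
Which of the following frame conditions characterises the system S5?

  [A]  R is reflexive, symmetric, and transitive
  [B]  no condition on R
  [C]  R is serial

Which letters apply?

A

(A) S5 is sound and complete for exactly this class.
(B) this class determines K, not S5.
(C) this class determines D, not S5.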